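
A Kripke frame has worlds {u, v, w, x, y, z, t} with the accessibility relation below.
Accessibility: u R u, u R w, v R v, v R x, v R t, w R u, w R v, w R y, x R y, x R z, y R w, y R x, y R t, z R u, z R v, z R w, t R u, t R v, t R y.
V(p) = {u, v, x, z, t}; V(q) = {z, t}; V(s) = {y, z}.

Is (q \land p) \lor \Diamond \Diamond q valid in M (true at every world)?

No

Recall that \Diamond ψ holds at a world iff ψ holds at some accessible world.
Let φ = (q \land p) \lor \Diamond \Diamond q. Evaluate φ at each world:
  u (successors {u, w}): φ is false.
  v (successors {v, x, t}): φ is true.
  w (successors {u, v, y}): φ is true.
  x (successors {y, z}): φ is true.
  y (successors {w, x, t}): φ is true.
  z (successors {u, v, w}): φ is true.
  t (successors {u, v, y}): φ is true.
Detail at u (counterexample):
  At u: q \land p is false, \Diamond \Diamond q is false, so (q \land p) \lor \Diamond \Diamond q is false.
    At u: \Diamond \Diamond q requires \Diamond q at some successor in {u, w}.
      At u: \Diamond q is false.
      At w: \Diamond q is false.
    So \Diamond \Diamond q is false at u.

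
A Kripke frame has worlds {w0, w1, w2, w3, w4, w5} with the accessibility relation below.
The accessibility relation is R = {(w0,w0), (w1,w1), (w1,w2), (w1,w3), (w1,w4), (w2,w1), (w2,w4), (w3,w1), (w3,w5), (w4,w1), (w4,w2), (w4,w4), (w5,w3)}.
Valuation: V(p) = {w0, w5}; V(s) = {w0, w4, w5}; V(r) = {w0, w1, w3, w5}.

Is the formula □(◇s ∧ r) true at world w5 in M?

Yes

At w5: □(◇s ∧ r) requires ◇s ∧ r at every successor {w3}.
    At w3: ◇s is true, r is true, so ◇s ∧ r is true.
      At w3: ◇s requires s at some successor in {w1, w5}.
        s holds at w5, so ◇s is true at w3.
So □(◇s ∧ r) is true at w5.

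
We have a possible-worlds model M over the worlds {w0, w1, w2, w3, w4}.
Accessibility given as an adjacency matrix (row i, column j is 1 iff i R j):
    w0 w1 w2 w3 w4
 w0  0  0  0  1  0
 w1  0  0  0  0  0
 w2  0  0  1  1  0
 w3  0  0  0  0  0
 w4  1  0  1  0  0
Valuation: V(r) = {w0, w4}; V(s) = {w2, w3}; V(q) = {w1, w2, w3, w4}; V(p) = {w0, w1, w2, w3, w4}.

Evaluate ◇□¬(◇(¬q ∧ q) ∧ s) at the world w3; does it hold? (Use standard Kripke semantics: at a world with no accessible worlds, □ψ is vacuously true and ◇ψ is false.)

No

At w3: no accessible worlds, so ◇□¬(◇(¬q ∧ q) ∧ s) is false.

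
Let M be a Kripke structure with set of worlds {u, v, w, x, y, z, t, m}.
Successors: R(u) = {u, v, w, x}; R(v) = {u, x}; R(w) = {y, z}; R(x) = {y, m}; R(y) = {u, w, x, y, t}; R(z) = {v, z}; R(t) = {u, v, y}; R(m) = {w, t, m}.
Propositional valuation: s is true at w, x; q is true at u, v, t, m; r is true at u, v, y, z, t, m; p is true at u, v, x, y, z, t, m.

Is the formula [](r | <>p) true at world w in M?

At w: [](r | <>p) requires r | <>p at every successor {y, z}.
    At y: r is true, <>p is true, so r | <>p is true.
      At y: <>p requires p at some successor in {u, w, x, y, t}.
        p holds at u, so <>p is true at y.
    At z: r is true, <>p is true, so r | <>p is true.
      At z: <>p requires p at some successor in {v, z}.
        p holds at v, so <>p is true at z.
So [](r | <>p) is true at w.

Yes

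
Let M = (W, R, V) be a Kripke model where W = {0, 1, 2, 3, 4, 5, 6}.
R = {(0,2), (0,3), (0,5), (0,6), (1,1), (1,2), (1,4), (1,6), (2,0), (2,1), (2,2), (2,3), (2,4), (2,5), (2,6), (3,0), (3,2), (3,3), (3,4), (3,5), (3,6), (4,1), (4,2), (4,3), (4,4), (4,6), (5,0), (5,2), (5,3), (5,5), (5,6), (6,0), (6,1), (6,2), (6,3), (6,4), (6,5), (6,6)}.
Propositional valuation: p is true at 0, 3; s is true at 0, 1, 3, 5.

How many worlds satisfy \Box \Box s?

0

Recall that \Box ψ holds at a world iff ψ holds at every accessible world, and \Diamond ψ holds iff ψ holds at some accessible world.
Let φ = \Box \Box s. Evaluate φ at each world:
  0 (successors {2, 3, 5, 6}): φ is false.
  1 (successors {1, 2, 4, 6}): φ is false.
  2 (successors {0, 1, 2, 3, 4, 5, 6}): φ is false.
  3 (successors {0, 2, 3, 4, 5, 6}): φ is false.
  4 (successors {1, 2, 3, 4, 6}): φ is false.
  5 (successors {0, 2, 3, 5, 6}): φ is false.
  6 (successors {0, 1, 2, 3, 4, 5, 6}): φ is false.
For instance, at 6:
  At 6: \Box \Box s requires \Box s at every successor {0, 1, 2, 3, 4, 5, 6}.
    \Box s fails at 0, so \Box \Box s is false at 6.
      At 0: \Box s requires s at every successor {2, 3, 5, 6}.
        s fails at 2, so \Box s is false at 0.
Satisfying worlds: none.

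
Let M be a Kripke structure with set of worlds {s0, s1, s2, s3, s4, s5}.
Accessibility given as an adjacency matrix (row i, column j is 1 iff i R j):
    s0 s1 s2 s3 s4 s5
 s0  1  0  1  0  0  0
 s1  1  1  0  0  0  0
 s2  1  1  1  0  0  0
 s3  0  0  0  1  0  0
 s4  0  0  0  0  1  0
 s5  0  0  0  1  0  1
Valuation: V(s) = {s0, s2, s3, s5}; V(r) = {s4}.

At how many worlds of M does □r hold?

1

Let φ = □r. Evaluate φ at each world:
  s0 (successors {s0, s2}): φ is false.
  s1 (successors {s0, s1}): φ is false.
  s2 (successors {s0, s1, s2}): φ is false.
  s3 (successors {s3}): φ is false.
  s4 (successors {s4}): φ is true.
  s5 (successors {s3, s5}): φ is false.
For instance, at s4:
  At s4: □r requires r at every successor {s4}.
    At s4: r is true.
  So □r is true at s4.
Satisfying worlds: {s4}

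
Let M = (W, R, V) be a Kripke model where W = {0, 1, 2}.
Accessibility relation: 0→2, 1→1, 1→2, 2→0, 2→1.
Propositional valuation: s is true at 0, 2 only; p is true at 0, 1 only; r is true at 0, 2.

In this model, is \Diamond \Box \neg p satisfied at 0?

At 0: \Diamond \Box \neg p requires \Box \neg p at some successor in {2}.
  At 2: \Box \neg p is false.
So \Diamond \Box \neg p is false at 0.

No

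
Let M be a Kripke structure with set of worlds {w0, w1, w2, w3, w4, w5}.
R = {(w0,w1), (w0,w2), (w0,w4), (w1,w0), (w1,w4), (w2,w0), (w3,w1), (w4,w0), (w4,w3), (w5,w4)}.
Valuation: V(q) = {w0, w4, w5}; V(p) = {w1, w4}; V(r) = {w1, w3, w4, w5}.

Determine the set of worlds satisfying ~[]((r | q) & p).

Recall that []ψ holds at a world iff ψ holds at every accessible world, and <>ψ holds iff ψ holds at some accessible world.
Let φ = ~[]((r | q) & p). Evaluate φ at each world:
  w0 (successors {w1, w2, w4}): φ is true.
  w1 (successors {w0, w4}): φ is true.
  w2 (successors {w0}): φ is true.
  w3 (successors {w1}): φ is false.
  w4 (successors {w0, w3}): φ is true.
  w5 (successors {w4}): φ is false.
For instance, at w5:
  At w5: []((r | q) & p) is true, so ~[]((r | q) & p) is false.
    At w5: []((r | q) & p) requires (r | q) & p at every successor {w4}.
      At w4: (r | q) & p is true.
    So []((r | q) & p) is true at w5.
Satisfying worlds: {w0, w1, w2, w4}

w0, w1, w2, w4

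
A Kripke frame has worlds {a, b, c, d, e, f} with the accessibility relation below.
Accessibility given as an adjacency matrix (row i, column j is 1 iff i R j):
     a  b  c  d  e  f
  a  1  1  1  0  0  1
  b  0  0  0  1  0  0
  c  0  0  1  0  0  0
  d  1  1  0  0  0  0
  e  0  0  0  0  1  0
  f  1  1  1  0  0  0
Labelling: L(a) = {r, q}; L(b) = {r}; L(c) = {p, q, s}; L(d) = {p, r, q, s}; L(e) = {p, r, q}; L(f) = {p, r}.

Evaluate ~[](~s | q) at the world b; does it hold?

At b: [](~s | q) is true, so ~[](~s | q) is false.
  At b: [](~s | q) requires ~s | q at every successor {d}.
    At d: ~s | q is true.
  So [](~s | q) is true at b.

No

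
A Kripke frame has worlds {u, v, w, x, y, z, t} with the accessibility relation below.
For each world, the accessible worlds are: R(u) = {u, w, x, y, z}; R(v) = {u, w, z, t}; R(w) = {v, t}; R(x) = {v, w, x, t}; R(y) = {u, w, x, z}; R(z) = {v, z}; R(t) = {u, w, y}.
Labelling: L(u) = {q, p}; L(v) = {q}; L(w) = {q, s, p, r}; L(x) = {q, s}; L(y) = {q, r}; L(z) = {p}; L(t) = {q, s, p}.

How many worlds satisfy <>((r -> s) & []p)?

3

Let φ = <>((r -> s) & []p). Evaluate φ at each world:
  u (successors {u, w, x, y, z}): φ is false.
  v (successors {u, w, z, t}): φ is false.
  w (successors {v, t}): φ is true.
  x (successors {v, w, x, t}): φ is true.
  y (successors {u, w, x, z}): φ is false.
  z (successors {v, z}): φ is true.
  t (successors {u, w, y}): φ is false.
For instance, at w:
  At w: <>((r -> s) & []p) requires (r -> s) & []p at some successor in {v, t}.
    (r -> s) & []p holds at v, so <>((r -> s) & []p) is true at w.
      At v: r -> s is true, []p is true, so (r -> s) & []p is true.
Satisfying worlds: {w, x, z}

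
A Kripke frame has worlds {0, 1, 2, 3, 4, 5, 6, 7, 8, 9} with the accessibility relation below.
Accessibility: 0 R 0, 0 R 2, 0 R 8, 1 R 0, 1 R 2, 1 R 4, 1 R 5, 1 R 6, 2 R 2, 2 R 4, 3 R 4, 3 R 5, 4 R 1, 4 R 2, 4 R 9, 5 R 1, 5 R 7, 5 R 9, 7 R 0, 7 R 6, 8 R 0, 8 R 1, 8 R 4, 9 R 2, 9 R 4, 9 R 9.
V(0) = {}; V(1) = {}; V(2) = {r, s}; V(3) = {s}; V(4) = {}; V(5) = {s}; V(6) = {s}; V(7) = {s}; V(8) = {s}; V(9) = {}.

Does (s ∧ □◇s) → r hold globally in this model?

Let φ = (s ∧ □◇s) → r. Evaluate φ at each world:
  0 (successors {0, 2, 8}): φ is true.
  1 (successors {0, 2, 4, 5, 6}): φ is true.
  2 (successors {2, 4}): φ is true.
  3 (successors {4, 5}): φ is false.
  4 (successors {1, 2, 9}): φ is true.
  5 (successors {1, 7, 9}): φ is false.
  6 (successors ∅): φ is false.
  7 (successors {0, 6}): φ is true.
  8 (successors {0, 1, 4}): φ is false.
  9 (successors {2, 4, 9}): φ is true.
Detail at 3 (counterexample):
  At 3: s ∧ □◇s is true, r is false, so (s ∧ □◇s) → r is false.
    At 3: s is true, □◇s is true, so s ∧ □◇s is true.
      At 3: □◇s requires ◇s at every successor {4, 5}.
        At 4: ◇s is true.
        At 5: ◇s is true.
      So □◇s is true at 3.

No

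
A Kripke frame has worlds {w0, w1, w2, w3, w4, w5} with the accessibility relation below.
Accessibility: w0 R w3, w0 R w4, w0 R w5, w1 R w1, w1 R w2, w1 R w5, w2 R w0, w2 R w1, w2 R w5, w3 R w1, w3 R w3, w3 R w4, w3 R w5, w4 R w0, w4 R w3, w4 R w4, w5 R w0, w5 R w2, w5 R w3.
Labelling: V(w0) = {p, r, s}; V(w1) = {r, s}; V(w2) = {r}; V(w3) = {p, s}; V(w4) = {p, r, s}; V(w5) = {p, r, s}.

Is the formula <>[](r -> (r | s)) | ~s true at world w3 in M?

At w3: <>[](r -> (r | s)) is true, ~s is false, so <>[](r -> (r | s)) | ~s is true.
  At w3: <>[](r -> (r | s)) requires [](r -> (r | s)) at some successor in {w1, w3, w4, w5}.
    [](r -> (r | s)) holds at w1, so <>[](r -> (r | s)) is true at w3.
      At w1: [](r -> (r | s)) requires r -> (r | s) at every successor {w1, w2, w5}.
        At w1: r -> (r | s) is true.
        At w2: r -> (r | s) is true.
        At w5: r -> (r | s) is true.
      So [](r -> (r | s)) is true at w1.

Yes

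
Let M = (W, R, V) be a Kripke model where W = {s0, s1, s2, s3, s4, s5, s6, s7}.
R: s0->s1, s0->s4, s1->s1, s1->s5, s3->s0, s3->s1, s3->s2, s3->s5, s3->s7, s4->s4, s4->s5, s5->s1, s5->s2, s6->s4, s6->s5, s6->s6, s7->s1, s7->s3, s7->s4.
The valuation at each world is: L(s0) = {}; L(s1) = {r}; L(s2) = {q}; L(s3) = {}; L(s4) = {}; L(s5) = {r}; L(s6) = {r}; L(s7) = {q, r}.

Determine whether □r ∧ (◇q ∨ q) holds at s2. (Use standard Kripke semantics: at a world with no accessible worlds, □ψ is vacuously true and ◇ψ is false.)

At s2: □r is true, ◇q ∨ q is true, so □r ∧ (◇q ∨ q) is true.
  At s2: no accessible worlds, so □r holds vacuously.
  At s2: ◇q is false, q is true, so ◇q ∨ q is true.
    At s2: no accessible worlds, so ◇q is false.

Yes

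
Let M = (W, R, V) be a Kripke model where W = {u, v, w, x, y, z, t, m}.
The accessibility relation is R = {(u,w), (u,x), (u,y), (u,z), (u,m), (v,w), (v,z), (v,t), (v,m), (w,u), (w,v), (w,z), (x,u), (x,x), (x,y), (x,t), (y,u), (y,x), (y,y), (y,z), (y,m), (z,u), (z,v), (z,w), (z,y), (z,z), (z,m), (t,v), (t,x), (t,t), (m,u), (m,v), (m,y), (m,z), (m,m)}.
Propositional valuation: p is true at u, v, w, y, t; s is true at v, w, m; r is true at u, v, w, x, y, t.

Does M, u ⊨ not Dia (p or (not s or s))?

No

At u: Dia (p or (not s or s)) is true, so not Dia (p or (not s or s)) is false.
  At u: Dia (p or (not s or s)) requires p or (not s or s) at some successor in {w, x, y, z, m}.
    p or (not s or s) holds at w, so Dia (p or (not s or s)) is true at u.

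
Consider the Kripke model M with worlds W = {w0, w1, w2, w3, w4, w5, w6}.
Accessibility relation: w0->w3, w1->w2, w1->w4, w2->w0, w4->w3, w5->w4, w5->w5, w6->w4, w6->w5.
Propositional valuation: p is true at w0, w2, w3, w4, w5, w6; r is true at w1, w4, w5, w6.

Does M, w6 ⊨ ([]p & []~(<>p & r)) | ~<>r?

At w6: []p & []~(<>p & r) is false, ~<>r is false, so ([]p & []~(<>p & r)) | ~<>r is false.
  At w6: []p is true, []~(<>p & r) is false, so []p & []~(<>p & r) is false.
    At w6: []p requires p at every successor {w4, w5}.
      At w4: p is true.
      At w5: p is true.
    So []p is true at w6.
    At w6: []~(<>p & r) requires ~(<>p & r) at every successor {w4, w5}.
      ~(<>p & r) fails at w4, so []~(<>p & r) is false at w6.
  At w6: <>r is true, so ~<>r is false.
    At w6: <>r requires r at some successor in {w4, w5}.
      r holds at w4, so <>r is true at w6.

No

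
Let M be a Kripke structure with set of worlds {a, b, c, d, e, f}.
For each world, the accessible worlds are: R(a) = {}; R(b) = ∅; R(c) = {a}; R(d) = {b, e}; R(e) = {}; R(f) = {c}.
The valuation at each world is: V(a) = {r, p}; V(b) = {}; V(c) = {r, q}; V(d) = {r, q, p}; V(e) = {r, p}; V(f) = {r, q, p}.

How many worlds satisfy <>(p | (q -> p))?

Recall that <>ψ holds at a world iff ψ holds at some accessible world.
Let φ = <>(p | (q -> p)). Evaluate φ at each world:
  a (successors ∅): φ is false.
  b (successors ∅): φ is false.
  c (successors {a}): φ is true.
  d (successors {b, e}): φ is true.
  e (successors ∅): φ is false.
  f (successors {c}): φ is false.
For instance, at c:
  At c: <>(p | (q -> p)) requires p | (q -> p) at some successor in {a}.
    p | (q -> p) holds at a, so <>(p | (q -> p)) is true at c.
Satisfying worlds: {c, d}

2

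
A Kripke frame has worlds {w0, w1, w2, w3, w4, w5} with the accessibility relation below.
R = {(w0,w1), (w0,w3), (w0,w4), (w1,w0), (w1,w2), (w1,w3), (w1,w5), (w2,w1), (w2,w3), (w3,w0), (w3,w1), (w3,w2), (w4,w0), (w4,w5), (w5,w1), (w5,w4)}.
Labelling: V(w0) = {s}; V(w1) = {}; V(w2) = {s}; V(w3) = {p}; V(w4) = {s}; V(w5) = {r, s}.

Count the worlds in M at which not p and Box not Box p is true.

Let φ = not p and Box not Box p. Evaluate φ at each world:
  w0 (successors {w1, w3, w4}): φ is true.
  w1 (successors {w0, w2, w3, w5}): φ is true.
  w2 (successors {w1, w3}): φ is true.
  w3 (successors {w0, w1, w2}): φ is false.
  w4 (successors {w0, w5}): φ is true.
  w5 (successors {w1, w4}): φ is true.
For instance, at w2:
  At w2: not p is true, Box not Box p is true, so not p and Box not Box p is true.
    At w2: Box not Box p requires not Box p at every successor {w1, w3}.
      At w1: not Box p is true.
      At w3: not Box p is true.
    So Box not Box p is true at w2.
Satisfying worlds: {w0, w1, w2, w4, w5}

5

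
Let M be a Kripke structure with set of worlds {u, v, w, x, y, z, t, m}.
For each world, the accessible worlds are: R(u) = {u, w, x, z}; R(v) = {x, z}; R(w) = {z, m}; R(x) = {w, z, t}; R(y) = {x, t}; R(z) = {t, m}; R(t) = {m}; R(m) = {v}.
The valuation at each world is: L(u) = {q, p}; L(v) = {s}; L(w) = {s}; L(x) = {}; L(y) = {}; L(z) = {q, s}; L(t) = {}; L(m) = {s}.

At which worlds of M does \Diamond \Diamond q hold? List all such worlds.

u, v, x, y, m

Recall that \Diamond ψ holds at a world iff ψ holds at some accessible world.
Let φ = \Diamond \Diamond q. Evaluate φ at each world:
  u (successors {u, w, x, z}): φ is true.
  v (successors {x, z}): φ is true.
  w (successors {z, m}): φ is false.
  x (successors {w, z, t}): φ is true.
  y (successors {x, t}): φ is true.
  z (successors {t, m}): φ is false.
  t (successors {m}): φ is false.
  m (successors {v}): φ is true.
For instance, at x:
  At x: \Diamond \Diamond q requires \Diamond q at some successor in {w, z, t}.
    \Diamond q holds at w, so \Diamond \Diamond q is true at x.
      At w: \Diamond q requires q at some successor in {z, m}.
        q holds at z, so \Diamond q is true at w.
Satisfying worlds: {u, v, x, y, m}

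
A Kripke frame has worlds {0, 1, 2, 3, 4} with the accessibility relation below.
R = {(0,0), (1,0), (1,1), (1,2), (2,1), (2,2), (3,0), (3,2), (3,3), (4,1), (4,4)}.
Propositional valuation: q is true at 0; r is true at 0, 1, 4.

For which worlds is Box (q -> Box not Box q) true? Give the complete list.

2, 4

Let φ = Box (q -> Box not Box q). Evaluate φ at each world:
  0 (successors {0}): φ is false.
  1 (successors {0, 1, 2}): φ is false.
  2 (successors {1, 2}): φ is true.
  3 (successors {0, 2, 3}): φ is false.
  4 (successors {1, 4}): φ is true.
For instance, at 3:
  At 3: Box (q -> Box not Box q) requires q -> Box not Box q at every successor {0, 2, 3}.
    q -> Box not Box q fails at 0, so Box (q -> Box not Box q) is false at 3.
      At 0: q is true, Box not Box q is false, so q -> Box not Box q is false.
Satisfying worlds: {2, 4}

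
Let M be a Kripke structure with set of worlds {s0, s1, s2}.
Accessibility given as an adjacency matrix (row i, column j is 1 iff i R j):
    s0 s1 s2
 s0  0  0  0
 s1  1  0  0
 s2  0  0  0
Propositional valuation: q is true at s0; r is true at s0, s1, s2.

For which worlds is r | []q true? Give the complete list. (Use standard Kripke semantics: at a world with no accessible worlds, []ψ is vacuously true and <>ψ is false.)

s0, s1, s2

Recall that []ψ holds at a world iff ψ holds at every accessible world, and <>ψ holds iff ψ holds at some accessible world.
Let φ = r | []q. Evaluate φ at each world:
  s0 (successors ∅): φ is true.
  s1 (successors {s0}): φ is true.
  s2 (successors ∅): φ is true.
For instance, at s1:
  At s1: r is true, []q is true, so r | []q is true.
    At s1: []q requires q at every successor {s0}.
      At s0: q is true.
    So []q is true at s1.
Satisfying worlds: {s0, s1, s2}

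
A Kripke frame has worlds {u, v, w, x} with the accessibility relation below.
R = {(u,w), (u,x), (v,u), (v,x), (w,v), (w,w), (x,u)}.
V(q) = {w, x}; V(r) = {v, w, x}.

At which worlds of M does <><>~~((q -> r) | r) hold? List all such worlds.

u, v, w, x

Let φ = <><>~~((q -> r) | r). Evaluate φ at each world:
  u (successors {w, x}): φ is true.
  v (successors {u, x}): φ is true.
  w (successors {v, w}): φ is true.
  x (successors {u}): φ is true.
For instance, at u:
  At u: <><>~~((q -> r) | r) requires <>~~((q -> r) | r) at some successor in {w, x}.
    <>~~((q -> r) | r) holds at w, so <><>~~((q -> r) | r) is true at u.
      At w: <>~~((q -> r) | r) requires ~~((q -> r) | r) at some successor in {v, w}.
        ~~((q -> r) | r) holds at v, so <>~~((q -> r) | r) is true at w.
Satisfying worlds: {u, v, w, x}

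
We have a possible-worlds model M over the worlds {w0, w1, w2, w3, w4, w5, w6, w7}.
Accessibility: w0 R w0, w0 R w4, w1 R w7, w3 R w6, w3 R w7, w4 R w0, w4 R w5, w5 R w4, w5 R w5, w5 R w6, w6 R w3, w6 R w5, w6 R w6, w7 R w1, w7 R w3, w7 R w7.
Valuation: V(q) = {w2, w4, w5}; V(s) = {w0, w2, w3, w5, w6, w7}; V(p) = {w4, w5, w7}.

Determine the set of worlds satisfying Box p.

w1, w2

Recall that Box ψ holds at a world iff ψ holds at every accessible world, and Dia ψ holds iff ψ holds at some accessible world.
Let φ = Box p. Evaluate φ at each world:
  w0 (successors {w0, w4}): φ is false.
  w1 (successors {w7}): φ is true.
  w2 (successors ∅): φ is true.
  w3 (successors {w6, w7}): φ is false.
  w4 (successors {w0, w5}): φ is false.
  w5 (successors {w4, w5, w6}): φ is false.
  w6 (successors {w3, w5, w6}): φ is false.
  w7 (successors {w1, w3, w7}): φ is false.
For instance, at w1:
  At w1: Box p requires p at every successor {w7}.
    At w7: p is true.
  So Box p is true at w1.
Satisfying worlds: {w1, w2}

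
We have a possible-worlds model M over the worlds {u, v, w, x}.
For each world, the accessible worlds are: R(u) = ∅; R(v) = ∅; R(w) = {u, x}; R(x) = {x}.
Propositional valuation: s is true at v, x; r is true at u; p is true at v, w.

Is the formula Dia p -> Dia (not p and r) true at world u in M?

At u: Dia p is false, Dia (not p and r) is false, so Dia p -> Dia (not p and r) is true.
  At u: no accessible worlds, so Dia p is false.
  At u: no accessible worlds, so Dia (not p and r) is false.

Yes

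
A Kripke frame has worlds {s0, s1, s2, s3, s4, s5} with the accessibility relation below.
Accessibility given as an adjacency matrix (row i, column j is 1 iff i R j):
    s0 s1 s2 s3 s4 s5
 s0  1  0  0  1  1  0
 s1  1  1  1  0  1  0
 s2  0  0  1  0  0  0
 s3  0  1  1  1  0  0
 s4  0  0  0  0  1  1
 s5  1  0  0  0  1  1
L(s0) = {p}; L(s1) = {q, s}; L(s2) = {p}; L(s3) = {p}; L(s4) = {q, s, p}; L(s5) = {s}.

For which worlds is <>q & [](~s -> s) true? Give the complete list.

Let φ = <>q & [](~s -> s). Evaluate φ at each world:
  s0 (successors {s0, s3, s4}): φ is false.
  s1 (successors {s0, s1, s2, s4}): φ is false.
  s2 (successors {s2}): φ is false.
  s3 (successors {s1, s2, s3}): φ is false.
  s4 (successors {s4, s5}): φ is true.
  s5 (successors {s0, s4, s5}): φ is false.
For instance, at s2:
  At s2: <>q is false, [](~s -> s) is false, so <>q & [](~s -> s) is false.
    At s2: <>q requires q at some successor in {s2}.
      At s2: q is false.
    So <>q is false at s2.
    At s2: [](~s -> s) requires ~s -> s at every successor {s2}.
      ~s -> s fails at s2, so [](~s -> s) is false at s2.
Satisfying worlds: {s4}

s4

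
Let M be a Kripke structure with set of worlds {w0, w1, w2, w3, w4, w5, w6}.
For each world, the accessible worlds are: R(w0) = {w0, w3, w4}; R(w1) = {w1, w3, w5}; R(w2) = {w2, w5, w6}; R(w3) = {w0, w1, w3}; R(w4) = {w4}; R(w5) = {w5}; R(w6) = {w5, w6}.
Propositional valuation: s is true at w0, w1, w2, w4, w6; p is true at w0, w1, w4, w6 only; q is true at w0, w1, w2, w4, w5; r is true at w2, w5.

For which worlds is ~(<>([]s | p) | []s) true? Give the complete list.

Let φ = ~(<>([]s | p) | []s). Evaluate φ at each world:
  w0 (successors {w0, w3, w4}): φ is false.
  w1 (successors {w1, w3, w5}): φ is false.
  w2 (successors {w2, w5, w6}): φ is false.
  w3 (successors {w0, w1, w3}): φ is false.
  w4 (successors {w4}): φ is false.
  w5 (successors {w5}): φ is true.
  w6 (successors {w5, w6}): φ is false.
For instance, at w1:
  At w1: <>([]s | p) | []s is true, so ~(<>([]s | p) | []s) is false.
    At w1: <>([]s | p) is true, []s is false, so <>([]s | p) | []s is true.
      At w1: <>([]s | p) requires []s | p at some successor in {w1, w3, w5}.
        []s | p holds at w1, so <>([]s | p) is true at w1.
      At w1: []s requires s at every successor {w1, w3, w5}.
        s fails at w3, so []s is false at w1.
Satisfying worlds: {w5}

w5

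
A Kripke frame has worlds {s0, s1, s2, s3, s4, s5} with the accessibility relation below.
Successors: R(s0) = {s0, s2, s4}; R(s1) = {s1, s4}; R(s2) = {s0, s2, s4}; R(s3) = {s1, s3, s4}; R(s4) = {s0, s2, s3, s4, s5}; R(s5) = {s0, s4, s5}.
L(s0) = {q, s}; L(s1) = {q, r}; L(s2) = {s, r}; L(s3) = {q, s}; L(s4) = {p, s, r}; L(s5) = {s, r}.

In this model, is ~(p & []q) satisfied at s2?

Yes

At s2: p & []q is false, so ~(p & []q) is true.
  At s2: p is false, []q is false, so p & []q is false.
    At s2: []q requires q at every successor {s0, s2, s4}.
      q fails at s2, so []q is false at s2.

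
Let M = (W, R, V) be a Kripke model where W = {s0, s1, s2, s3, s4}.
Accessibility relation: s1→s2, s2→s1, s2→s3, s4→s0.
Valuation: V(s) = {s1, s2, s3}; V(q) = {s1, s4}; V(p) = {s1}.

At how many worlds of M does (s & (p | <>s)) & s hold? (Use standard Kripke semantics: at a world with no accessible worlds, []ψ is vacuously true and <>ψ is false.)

2

Let φ = (s & (p | <>s)) & s. Evaluate φ at each world:
  s0 (successors ∅): φ is false.
  s1 (successors {s2}): φ is true.
  s2 (successors {s1, s3}): φ is true.
  s3 (successors ∅): φ is false.
  s4 (successors {s0}): φ is false.
For instance, at s4:
  At s4: s & (p | <>s) is false, s is false, so (s & (p | <>s)) & s is false.
    At s4: s is false, p | <>s is false, so s & (p | <>s) is false.
      At s4: p is false, <>s is false, so p | <>s is false.
Satisfying worlds: {s1, s2}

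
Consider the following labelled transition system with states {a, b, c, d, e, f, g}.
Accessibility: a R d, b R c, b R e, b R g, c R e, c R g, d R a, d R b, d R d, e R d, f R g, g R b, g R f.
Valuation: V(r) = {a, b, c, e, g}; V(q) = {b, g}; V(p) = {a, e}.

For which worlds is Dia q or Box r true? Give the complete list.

b, c, d, f, g

Let φ = Dia q or Box r. Evaluate φ at each world:
  a (successors {d}): φ is false.
  b (successors {c, e, g}): φ is true.
  c (successors {e, g}): φ is true.
  d (successors {a, b, d}): φ is true.
  e (successors {d}): φ is false.
  f (successors {g}): φ is true.
  g (successors {b, f}): φ is true.
For instance, at c:
  At c: Dia q is true, Box r is true, so Dia q or Box r is true.
    At c: Dia q requires q at some successor in {e, g}.
      q holds at g, so Dia q is true at c.
    At c: Box r requires r at every successor {e, g}.
      At e: r is true.
      At g: r is true.
    So Box r is true at c.
Satisfying worlds: {b, c, d, f, g}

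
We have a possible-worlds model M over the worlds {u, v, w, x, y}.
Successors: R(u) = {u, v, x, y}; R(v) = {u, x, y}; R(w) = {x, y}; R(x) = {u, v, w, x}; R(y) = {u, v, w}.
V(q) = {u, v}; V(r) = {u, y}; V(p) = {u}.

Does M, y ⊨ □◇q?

At y: □◇q requires ◇q at every successor {u, v, w}.
  ◇q fails at w, so □◇q is false at y.
    At w: ◇q requires q at some successor in {x, y}.
      At x: q is false.
      At y: q is false.
    So ◇q is false at w.

No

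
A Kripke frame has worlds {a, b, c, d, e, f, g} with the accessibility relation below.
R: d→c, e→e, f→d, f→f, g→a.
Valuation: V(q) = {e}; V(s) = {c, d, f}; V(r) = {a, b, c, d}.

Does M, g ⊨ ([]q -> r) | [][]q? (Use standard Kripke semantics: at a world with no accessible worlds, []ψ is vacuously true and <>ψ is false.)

Yes

Recall that []ψ holds at a world iff ψ holds at every accessible world, and <>ψ holds iff ψ holds at some accessible world.
At g: []q -> r is true, [][]q is true, so ([]q -> r) | [][]q is true.
  At g: []q is false, r is false, so []q -> r is true.
    At g: []q requires q at every successor {a}.
      q fails at a, so []q is false at g.
  At g: [][]q requires []q at every successor {a}.
      At a: no accessible worlds, so []q holds vacuously.
  So [][]q is true at g.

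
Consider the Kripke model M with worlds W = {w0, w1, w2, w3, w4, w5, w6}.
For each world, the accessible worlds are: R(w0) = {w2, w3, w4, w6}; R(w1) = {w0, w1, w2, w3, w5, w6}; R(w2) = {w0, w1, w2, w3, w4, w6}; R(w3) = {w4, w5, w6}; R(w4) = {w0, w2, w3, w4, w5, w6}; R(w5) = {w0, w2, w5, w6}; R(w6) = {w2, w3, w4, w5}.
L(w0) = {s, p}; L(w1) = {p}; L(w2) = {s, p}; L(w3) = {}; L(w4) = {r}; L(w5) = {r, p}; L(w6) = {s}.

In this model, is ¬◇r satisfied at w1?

No

At w1: ◇r is true, so ¬◇r is false.
  At w1: ◇r requires r at some successor in {w0, w1, w2, w3, w5, w6}.
    r holds at w5, so ◇r is true at w1.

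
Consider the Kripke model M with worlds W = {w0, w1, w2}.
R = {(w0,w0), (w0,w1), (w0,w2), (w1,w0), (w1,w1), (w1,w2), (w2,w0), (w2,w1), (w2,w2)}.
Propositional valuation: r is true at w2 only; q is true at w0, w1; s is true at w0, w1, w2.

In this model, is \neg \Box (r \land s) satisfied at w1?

At w1: \Box (r \land s) is false, so \neg \Box (r \land s) is true.
  At w1: \Box (r \land s) requires r \land s at every successor {w0, w1, w2}.
    r \land s fails at w0, so \Box (r \land s) is false at w1.

Yes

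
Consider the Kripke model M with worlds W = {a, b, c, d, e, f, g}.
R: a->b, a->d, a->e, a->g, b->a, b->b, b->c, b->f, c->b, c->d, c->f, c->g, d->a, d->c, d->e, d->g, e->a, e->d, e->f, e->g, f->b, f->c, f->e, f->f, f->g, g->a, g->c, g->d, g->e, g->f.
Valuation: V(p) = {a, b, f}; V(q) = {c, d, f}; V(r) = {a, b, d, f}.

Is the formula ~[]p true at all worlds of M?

Recall that []ψ holds at a world iff ψ holds at every accessible world, and <>ψ holds iff ψ holds at some accessible world.
Let φ = ~[]p. Evaluate φ at each world:
  a (successors {b, d, e, g}): φ is true.
  b (successors {a, b, c, f}): φ is true.
  c (successors {b, d, f, g}): φ is true.
  d (successors {a, c, e, g}): φ is true.
  e (successors {a, d, f, g}): φ is true.
  f (successors {b, c, e, f, g}): φ is true.
  g (successors {a, c, d, e, f}): φ is true.
For instance, at c:
  At c: []p is false, so ~[]p is true.
    At c: []p requires p at every successor {b, d, f, g}.
      p fails at d, so []p is false at c.

Yes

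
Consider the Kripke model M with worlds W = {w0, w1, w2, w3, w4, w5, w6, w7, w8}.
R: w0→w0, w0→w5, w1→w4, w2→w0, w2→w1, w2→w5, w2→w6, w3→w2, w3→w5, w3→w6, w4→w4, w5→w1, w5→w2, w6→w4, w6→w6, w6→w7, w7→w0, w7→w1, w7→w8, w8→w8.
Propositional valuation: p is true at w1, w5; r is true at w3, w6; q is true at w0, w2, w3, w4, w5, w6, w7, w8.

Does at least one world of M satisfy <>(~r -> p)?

Let φ = <>(~r -> p). Evaluate φ at each world:
  w0 (successors {w0, w5}): φ is true.
  w1 (successors {w4}): φ is false.
  w2 (successors {w0, w1, w5, w6}): φ is true.
  w3 (successors {w2, w5, w6}): φ is true.
  w4 (successors {w4}): φ is false.
  w5 (successors {w1, w2}): φ is true.
  w6 (successors {w4, w6, w7}): φ is true.
  w7 (successors {w0, w1, w8}): φ is true.
  w8 (successors {w8}): φ is false.
Detail at w0 (witness):
  At w0: <>(~r -> p) requires ~r -> p at some successor in {w0, w5}.
    ~r -> p holds at w5, so <>(~r -> p) is true at w0.

Yes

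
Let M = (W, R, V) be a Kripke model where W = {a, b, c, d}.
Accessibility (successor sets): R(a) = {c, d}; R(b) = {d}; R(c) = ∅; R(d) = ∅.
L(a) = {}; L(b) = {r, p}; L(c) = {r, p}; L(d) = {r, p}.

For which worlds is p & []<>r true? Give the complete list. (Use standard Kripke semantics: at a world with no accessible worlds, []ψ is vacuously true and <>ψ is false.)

Let φ = p & []<>r. Evaluate φ at each world:
  a (successors {c, d}): φ is false.
  b (successors {d}): φ is false.
  c (successors ∅): φ is true.
  d (successors ∅): φ is true.
For instance, at a:
  At a: p is false, []<>r is false, so p & []<>r is false.
    At a: []<>r requires <>r at every successor {c, d}.
      <>r fails at c, so []<>r is false at a.
Satisfying worlds: {c, d}

c, d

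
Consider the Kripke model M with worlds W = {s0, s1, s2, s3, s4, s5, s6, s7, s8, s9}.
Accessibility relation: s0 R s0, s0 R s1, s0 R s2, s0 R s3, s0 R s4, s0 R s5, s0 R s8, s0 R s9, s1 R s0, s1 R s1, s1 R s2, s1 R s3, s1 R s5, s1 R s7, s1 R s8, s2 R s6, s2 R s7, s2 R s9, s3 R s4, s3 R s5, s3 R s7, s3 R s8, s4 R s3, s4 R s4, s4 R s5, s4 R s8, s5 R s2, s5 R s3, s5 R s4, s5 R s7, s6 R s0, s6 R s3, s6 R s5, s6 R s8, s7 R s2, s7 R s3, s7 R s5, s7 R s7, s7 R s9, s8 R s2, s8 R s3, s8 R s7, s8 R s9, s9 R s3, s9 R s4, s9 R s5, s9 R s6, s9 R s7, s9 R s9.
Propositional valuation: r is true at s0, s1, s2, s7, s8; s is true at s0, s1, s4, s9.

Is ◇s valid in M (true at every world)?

Let φ = ◇s. Evaluate φ at each world:
  s0 (successors {s0, s1, s2, s3, s4, s5, s8, s9}): φ is true.
  s1 (successors {s0, s1, s2, s3, s5, s7, s8}): φ is true.
  s2 (successors {s6, s7, s9}): φ is true.
  s3 (successors {s4, s5, s7, s8}): φ is true.
  s4 (successors {s3, s4, s5, s8}): φ is true.
  s5 (successors {s2, s3, s4, s7}): φ is true.
  s6 (successors {s0, s3, s5, s8}): φ is true.
  s7 (successors {s2, s3, s5, s7, s9}): φ is true.
  s8 (successors {s2, s3, s7, s9}): φ is true.
  s9 (successors {s3, s4, s5, s6, s7, s9}): φ is true.
For instance, at s6:
  At s6: ◇s requires s at some successor in {s0, s3, s5, s8}.
    s holds at s0, so ◇s is true at s6.

Yes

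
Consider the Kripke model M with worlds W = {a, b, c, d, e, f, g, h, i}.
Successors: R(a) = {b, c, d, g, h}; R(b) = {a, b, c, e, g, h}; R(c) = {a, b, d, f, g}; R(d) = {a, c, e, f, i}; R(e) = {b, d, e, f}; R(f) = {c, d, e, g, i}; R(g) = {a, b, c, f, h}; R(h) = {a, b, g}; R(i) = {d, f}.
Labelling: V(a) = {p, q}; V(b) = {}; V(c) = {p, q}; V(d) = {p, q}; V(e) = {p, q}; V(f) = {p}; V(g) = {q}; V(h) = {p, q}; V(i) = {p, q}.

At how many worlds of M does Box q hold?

Recall that Box ψ holds at a world iff ψ holds at every accessible world, and Dia ψ holds iff ψ holds at some accessible world.
Let φ = Box q. Evaluate φ at each world:
  a (successors {b, c, d, g, h}): φ is false.
  b (successors {a, b, c, e, g, h}): φ is false.
  c (successors {a, b, d, f, g}): φ is false.
  d (successors {a, c, e, f, i}): φ is false.
  e (successors {b, d, e, f}): φ is false.
  f (successors {c, d, e, g, i}): φ is true.
  g (successors {a, b, c, f, h}): φ is false.
  h (successors {a, b, g}): φ is false.
  i (successors {d, f}): φ is false.
For instance, at a:
  At a: Box q requires q at every successor {b, c, d, g, h}.
    q fails at b, so Box q is false at a.
Satisfying worlds: {f}

1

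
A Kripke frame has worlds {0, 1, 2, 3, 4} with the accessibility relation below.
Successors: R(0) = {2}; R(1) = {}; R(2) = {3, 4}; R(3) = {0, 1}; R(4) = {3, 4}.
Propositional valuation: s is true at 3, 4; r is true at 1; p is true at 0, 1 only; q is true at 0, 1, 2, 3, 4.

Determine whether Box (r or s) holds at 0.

No

Recall that Box ψ holds at a world iff ψ holds at every accessible world, and Dia ψ holds iff ψ holds at some accessible world.
At 0: Box (r or s) requires r or s at every successor {2}.
  r or s fails at 2, so Box (r or s) is false at 0.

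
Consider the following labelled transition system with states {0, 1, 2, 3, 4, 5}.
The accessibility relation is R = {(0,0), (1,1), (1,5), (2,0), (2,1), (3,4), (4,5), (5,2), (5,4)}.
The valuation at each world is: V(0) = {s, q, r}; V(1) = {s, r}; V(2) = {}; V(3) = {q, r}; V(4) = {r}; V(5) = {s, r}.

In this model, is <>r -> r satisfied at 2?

No

At 2: <>r is true, r is false, so <>r -> r is false.
  At 2: <>r requires r at some successor in {0, 1}.
    r holds at 0, so <>r is true at 2.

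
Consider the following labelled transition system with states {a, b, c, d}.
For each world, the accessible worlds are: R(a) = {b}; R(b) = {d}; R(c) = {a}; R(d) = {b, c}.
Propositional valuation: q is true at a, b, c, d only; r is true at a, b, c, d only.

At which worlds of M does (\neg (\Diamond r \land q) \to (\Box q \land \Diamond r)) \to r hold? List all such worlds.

a, b, c, d

Let φ = (\neg (\Diamond r \land q) \to (\Box q \land \Diamond r)) \to r. Evaluate φ at each world:
  a (successors {b}): φ is true.
  b (successors {d}): φ is true.
  c (successors {a}): φ is true.
  d (successors {b, c}): φ is true.
For instance, at d:
  At d: \neg (\Diamond r \land q) \to (\Box q \land \Diamond r) is true, r is true, so (\neg (\Diamond r \land q) \to (\Box q \land \Diamond r)) \to r is true.
    At d: \neg (\Diamond r \land q) is false, \Box q \land \Diamond r is true, so \neg (\Diamond r \land q) \to (\Box q \land \Diamond r) is true.
      At d: \Diamond r \land q is true, so \neg (\Diamond r \land q) is false.
      At d: \Box q is true, \Diamond r is true, so \Box q \land \Diamond r is true.
Satisfying worlds: {a, b, c, d}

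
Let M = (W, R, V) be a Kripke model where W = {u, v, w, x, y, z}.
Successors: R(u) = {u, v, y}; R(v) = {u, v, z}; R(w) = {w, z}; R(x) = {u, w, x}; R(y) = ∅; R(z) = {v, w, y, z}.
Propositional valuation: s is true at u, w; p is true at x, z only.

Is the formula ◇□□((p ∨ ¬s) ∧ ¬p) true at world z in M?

Yes

Recall that □ψ holds at a world iff ψ holds at every accessible world, and ◇ψ holds iff ψ holds at some accessible world.
At z: ◇□□((p ∨ ¬s) ∧ ¬p) requires □□((p ∨ ¬s) ∧ ¬p) at some successor in {v, w, y, z}.
  □□((p ∨ ¬s) ∧ ¬p) holds at y, so ◇□□((p ∨ ¬s) ∧ ¬p) is true at z.
    At y: no accessible worlds, so □□((p ∨ ¬s) ∧ ¬p) holds vacuously.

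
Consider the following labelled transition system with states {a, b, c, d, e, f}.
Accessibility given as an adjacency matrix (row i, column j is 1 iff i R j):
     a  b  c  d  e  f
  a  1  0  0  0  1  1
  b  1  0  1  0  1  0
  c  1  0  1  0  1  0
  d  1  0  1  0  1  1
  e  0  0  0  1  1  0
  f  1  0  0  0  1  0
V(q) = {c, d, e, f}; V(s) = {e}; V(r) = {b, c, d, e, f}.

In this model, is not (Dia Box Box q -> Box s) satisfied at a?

At a: Dia Box Box q -> Box s is true, so not (Dia Box Box q -> Box s) is false.
  At a: Dia Box Box q is false, Box s is false, so Dia Box Box q -> Box s is true.
    At a: Dia Box Box q requires Box Box q at some successor in {a, e, f}.
      At a: Box Box q is false.
      At e: Box Box q is false.
      At f: Box Box q is false.
    So Dia Box Box q is false at a.
    At a: Box s requires s at every successor {a, e, f}.
      s fails at a, so Box s is false at a.

No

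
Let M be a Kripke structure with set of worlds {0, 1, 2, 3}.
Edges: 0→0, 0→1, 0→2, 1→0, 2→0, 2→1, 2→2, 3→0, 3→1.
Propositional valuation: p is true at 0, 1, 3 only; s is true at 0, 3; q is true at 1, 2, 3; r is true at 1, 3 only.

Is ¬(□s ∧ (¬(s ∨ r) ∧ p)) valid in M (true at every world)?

Let φ = ¬(□s ∧ (¬(s ∨ r) ∧ p)). Evaluate φ at each world:
  0 (successors {0, 1, 2}): φ is true.
  1 (successors {0}): φ is true.
  2 (successors {0, 1, 2}): φ is true.
  3 (successors {0, 1}): φ is true.
For instance, at 3:
  At 3: □s ∧ (¬(s ∨ r) ∧ p) is false, so ¬(□s ∧ (¬(s ∨ r) ∧ p)) is true.
    At 3: □s is false, ¬(s ∨ r) ∧ p is false, so □s ∧ (¬(s ∨ r) ∧ p) is false.
      At 3: □s requires s at every successor {0, 1}.
        s fails at 1, so □s is false at 3.

Yes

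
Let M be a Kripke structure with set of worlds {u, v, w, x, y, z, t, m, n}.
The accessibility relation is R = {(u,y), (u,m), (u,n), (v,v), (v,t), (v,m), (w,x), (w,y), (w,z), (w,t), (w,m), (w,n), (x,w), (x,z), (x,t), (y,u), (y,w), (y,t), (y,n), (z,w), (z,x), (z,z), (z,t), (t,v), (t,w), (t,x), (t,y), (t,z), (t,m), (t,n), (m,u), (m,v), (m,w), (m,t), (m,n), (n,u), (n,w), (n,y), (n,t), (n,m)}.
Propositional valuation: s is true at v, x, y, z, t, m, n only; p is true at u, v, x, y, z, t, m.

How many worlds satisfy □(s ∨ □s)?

9

Recall that □ψ holds at a world iff ψ holds at every accessible world, and ◇ψ holds iff ψ holds at some accessible world.
Let φ = □(s ∨ □s). Evaluate φ at each world:
  u (successors {y, m, n}): φ is true.
  v (successors {v, t, m}): φ is true.
  w (successors {x, y, z, t, m, n}): φ is true.
  x (successors {w, z, t}): φ is true.
  y (successors {u, w, t, n}): φ is true.
  z (successors {w, x, z, t}): φ is true.
  t (successors {v, w, x, y, z, m, n}): φ is true.
  m (successors {u, v, w, t, n}): φ is true.
  n (successors {u, w, y, t, m}): φ is true.
For instance, at y:
  At y: □(s ∨ □s) requires s ∨ □s at every successor {u, w, t, n}.
    At u: s ∨ □s is true.
    At w: s ∨ □s is true.
    At t: s ∨ □s is true.
    At n: s ∨ □s is true.
  So □(s ∨ □s) is true at y.
Satisfying worlds: {u, v, w, x, y, z, t, m, n}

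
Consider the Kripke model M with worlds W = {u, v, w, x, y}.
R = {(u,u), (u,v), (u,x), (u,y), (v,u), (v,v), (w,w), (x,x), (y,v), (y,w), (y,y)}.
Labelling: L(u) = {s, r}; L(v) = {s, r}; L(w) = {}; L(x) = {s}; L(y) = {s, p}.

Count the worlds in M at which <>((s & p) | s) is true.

Let φ = <>((s & p) | s). Evaluate φ at each world:
  u (successors {u, v, x, y}): φ is true.
  v (successors {u, v}): φ is true.
  w (successors {w}): φ is false.
  x (successors {x}): φ is true.
  y (successors {v, w, y}): φ is true.
For instance, at y:
  At y: <>((s & p) | s) requires (s & p) | s at some successor in {v, w, y}.
    (s & p) | s holds at v, so <>((s & p) | s) is true at y.
Satisfying worlds: {u, v, x, y}

4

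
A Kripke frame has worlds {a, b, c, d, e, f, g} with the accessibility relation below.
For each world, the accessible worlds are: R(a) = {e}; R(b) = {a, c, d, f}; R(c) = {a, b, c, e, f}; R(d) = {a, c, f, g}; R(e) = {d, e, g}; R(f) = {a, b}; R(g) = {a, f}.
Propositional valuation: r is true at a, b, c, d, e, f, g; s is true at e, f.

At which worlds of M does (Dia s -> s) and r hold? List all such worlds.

Recall that Dia ψ holds at a world iff ψ holds at some accessible world.
Let φ = (Dia s -> s) and r. Evaluate φ at each world:
  a (successors {e}): φ is false.
  b (successors {a, c, d, f}): φ is false.
  c (successors {a, b, c, e, f}): φ is false.
  d (successors {a, c, f, g}): φ is false.
  e (successors {d, e, g}): φ is true.
  f (successors {a, b}): φ is true.
  g (successors {a, f}): φ is false.
For instance, at f:
  At f: Dia s -> s is true, r is true, so (Dia s -> s) and r is true.
    At f: Dia s is false, s is true, so Dia s -> s is true.
      At f: Dia s requires s at some successor in {a, b}.
        At a: s is false.
        At b: s is false.
      So Dia s is false at f.
Satisfying worlds: {e, f}

e, f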